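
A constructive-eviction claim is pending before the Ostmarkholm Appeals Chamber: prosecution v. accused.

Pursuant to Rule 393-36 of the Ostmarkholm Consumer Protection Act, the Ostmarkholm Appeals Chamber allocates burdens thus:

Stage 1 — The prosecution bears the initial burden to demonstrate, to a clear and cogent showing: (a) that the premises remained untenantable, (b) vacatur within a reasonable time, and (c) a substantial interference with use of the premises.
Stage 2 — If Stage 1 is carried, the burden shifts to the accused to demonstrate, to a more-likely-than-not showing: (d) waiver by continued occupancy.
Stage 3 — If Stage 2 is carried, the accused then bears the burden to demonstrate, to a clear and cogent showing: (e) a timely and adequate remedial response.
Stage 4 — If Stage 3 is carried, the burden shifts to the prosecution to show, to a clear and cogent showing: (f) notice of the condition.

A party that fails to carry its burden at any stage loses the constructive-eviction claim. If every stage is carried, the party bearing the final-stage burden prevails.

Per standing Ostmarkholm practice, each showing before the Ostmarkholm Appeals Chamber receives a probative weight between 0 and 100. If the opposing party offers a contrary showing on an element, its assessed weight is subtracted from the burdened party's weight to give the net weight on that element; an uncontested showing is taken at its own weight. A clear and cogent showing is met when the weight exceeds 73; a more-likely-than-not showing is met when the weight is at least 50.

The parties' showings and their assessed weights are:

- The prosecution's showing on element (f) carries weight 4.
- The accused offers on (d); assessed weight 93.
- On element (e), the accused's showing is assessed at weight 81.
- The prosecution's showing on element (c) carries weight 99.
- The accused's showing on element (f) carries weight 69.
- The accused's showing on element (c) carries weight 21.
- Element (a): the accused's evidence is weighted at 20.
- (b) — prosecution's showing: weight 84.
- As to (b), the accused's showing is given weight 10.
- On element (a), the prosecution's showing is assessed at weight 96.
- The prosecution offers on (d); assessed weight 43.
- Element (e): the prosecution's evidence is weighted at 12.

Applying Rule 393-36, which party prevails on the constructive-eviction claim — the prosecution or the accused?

prosecution

Stage 1 — burden on prosecution; standard: a clear and cogent showing (weight exceeds 73).
    (a): 96 − 20 = 76 > 73 [met]
    (b): 84 − 10 = 74 > 73 [met]
    (c): 99 − 21 = 78 > 73 [met]
  The prosecution carries Stage 1; the accused now bears the burden.
Stage 2 — burden on accused; standard: a more-likely-than-not showing (weight is at least 50).
    (d): 93 − 43 = 50 ≥ 50 [met]
  Stage 2 is satisfied; the accused continues to bear the burden.
Stage 3 — burden on accused; standard: a clear and cogent showing (weight exceeds 73).
    (e): 81 − 12 = 69 ≤ 73 [not met]
  Stage 3 not carried; the accused fails its burden.
So the prosecution prevails.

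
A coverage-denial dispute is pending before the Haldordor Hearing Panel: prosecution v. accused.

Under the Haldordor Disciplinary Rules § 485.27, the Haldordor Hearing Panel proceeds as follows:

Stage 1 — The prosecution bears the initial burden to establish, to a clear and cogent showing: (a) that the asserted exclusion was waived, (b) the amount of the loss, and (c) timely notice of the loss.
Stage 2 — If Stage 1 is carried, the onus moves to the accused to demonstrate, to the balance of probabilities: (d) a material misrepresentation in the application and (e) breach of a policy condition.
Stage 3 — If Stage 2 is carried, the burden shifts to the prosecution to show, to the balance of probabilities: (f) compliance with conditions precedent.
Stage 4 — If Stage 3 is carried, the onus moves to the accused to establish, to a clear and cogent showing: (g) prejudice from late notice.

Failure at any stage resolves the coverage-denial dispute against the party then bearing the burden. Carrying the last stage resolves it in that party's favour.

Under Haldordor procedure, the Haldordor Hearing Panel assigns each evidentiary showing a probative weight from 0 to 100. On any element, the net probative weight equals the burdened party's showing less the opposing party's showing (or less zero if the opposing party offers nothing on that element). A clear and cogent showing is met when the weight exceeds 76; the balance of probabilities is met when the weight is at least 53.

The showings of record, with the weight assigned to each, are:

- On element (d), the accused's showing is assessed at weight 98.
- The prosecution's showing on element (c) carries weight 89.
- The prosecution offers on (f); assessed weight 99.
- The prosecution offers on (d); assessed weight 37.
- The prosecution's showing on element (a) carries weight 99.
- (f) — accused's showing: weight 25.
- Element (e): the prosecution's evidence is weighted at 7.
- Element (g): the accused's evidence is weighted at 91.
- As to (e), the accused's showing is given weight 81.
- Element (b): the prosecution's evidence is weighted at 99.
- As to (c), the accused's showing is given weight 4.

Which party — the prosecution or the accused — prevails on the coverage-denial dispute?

At Stage 1 the prosecution must meet a clear and cogent showing (weight exceeds 76): on (a) the weight is 99, > 76, so (a) meets the standard; on (b) the weight is 99, > 76, so (b) meets the standard; on (c) the weight is 89 less the opposing 4 gives net 85, > 76, so (c) meets the standard.
  All elements met. The burden passes to the accused.
At Stage 2 the accused must meet the balance of probabilities (weight is at least 53): on (d) the weight is 98 less the opposing 37 gives net 61, ≥ 53, so (d) meets the standard; on (e) the weight is 81 less the opposing 7 gives net 74, ≥ 53, so (e) meets the standard.
  Stage 2 is satisfied; the onus moves to the prosecution.
At Stage 3 the prosecution must meet the balance of probabilities (weight is at least 53): on (f) the weight is 99 less the opposing 25 gives net 74, which does reach 53, so (f) meets the standard.
  The prosecution carries Stage 3; the accused now bears the burden.
At Stage 4 the accused must meet a clear and cogent showing (weight exceeds 76): on (g) the weight is 91, which does exceed 76, so (g) meets the standard.
  All elements met at the final stage.
Every stage carried; the accused prevails.

accused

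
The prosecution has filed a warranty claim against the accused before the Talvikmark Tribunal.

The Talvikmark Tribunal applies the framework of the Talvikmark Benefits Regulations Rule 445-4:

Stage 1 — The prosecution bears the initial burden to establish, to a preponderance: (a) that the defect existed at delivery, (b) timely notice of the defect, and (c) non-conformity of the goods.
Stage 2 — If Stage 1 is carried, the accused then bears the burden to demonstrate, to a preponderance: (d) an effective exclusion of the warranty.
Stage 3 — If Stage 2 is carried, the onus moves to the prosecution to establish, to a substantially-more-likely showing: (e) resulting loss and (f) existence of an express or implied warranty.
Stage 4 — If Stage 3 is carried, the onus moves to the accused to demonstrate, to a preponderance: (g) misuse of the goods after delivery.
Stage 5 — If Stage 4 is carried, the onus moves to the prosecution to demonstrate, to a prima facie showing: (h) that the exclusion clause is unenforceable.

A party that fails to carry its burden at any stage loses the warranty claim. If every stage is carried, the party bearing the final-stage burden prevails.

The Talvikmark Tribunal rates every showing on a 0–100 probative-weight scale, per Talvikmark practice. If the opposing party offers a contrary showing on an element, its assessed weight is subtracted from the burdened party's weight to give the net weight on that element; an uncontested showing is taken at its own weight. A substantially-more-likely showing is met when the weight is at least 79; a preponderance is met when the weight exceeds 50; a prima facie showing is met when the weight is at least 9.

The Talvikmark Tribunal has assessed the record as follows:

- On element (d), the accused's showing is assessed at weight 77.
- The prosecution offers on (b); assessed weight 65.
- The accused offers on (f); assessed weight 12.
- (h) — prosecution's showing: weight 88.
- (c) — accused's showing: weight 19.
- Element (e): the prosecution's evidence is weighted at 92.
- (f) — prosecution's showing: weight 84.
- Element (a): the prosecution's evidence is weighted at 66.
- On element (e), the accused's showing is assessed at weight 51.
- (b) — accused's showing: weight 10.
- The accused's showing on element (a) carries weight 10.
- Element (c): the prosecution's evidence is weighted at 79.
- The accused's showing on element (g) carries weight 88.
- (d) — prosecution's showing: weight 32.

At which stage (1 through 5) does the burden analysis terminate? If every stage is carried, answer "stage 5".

At Stage 1 the prosecution must meet a preponderance (weight exceeds 50): on (a) the weight is 66 less the opposing 10 gives net 56, > 50, so (a) meets the standard; on (b) the weight is 65 less the opposing 10 gives net 55, which does exceed 50, so (b) meets the standard; on (c) the weight is 79 less the opposing 19 gives net 60, which does exceed 50, so (c) meets the standard.
  Stage 1 is satisfied; the onus moves to the accused.
At Stage 2 the accused must meet a preponderance (weight exceeds 50): on (d) the weight is 77 less the opposing 32 gives net 45, ≤ 50, so (d) does not meet the standard.
  The accused does not carry Stage 2.
So the prosecution prevails.

stage 2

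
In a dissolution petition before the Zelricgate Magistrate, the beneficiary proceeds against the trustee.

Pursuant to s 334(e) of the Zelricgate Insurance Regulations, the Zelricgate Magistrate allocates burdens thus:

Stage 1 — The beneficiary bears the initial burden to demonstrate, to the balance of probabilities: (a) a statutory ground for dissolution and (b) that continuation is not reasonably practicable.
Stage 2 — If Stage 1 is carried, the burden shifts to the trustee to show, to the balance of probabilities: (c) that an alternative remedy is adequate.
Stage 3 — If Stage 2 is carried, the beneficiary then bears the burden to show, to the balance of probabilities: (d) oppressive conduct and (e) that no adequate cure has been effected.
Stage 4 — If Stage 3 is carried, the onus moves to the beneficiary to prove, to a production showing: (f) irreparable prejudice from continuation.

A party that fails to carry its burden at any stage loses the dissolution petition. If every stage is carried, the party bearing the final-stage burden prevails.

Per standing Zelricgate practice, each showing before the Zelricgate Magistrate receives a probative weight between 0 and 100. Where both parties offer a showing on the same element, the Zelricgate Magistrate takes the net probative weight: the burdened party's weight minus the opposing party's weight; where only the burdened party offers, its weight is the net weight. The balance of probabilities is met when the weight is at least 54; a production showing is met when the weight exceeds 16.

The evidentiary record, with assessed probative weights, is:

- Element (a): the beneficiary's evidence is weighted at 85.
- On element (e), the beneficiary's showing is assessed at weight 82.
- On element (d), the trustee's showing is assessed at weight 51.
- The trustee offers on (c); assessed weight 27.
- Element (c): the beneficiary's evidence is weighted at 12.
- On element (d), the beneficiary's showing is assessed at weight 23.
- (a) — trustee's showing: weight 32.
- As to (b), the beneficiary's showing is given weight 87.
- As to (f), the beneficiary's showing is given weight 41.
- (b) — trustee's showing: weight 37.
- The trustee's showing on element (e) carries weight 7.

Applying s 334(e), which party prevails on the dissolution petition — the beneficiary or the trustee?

trustee

At Stage 1 the beneficiary must meet the balance of probabilities (weight is at least 54): on (a) the weight is 85 less the opposing 32 gives net 53, < 54, so (a) does not meet the standard; on (b) the weight is 87 less the opposing 37 gives net 50, which does not reach 54, so (b) does not meet the standard.
  Stage 1 not carried; the beneficiary fails its burden.
The analysis ends at Stage 1; the trustee prevails.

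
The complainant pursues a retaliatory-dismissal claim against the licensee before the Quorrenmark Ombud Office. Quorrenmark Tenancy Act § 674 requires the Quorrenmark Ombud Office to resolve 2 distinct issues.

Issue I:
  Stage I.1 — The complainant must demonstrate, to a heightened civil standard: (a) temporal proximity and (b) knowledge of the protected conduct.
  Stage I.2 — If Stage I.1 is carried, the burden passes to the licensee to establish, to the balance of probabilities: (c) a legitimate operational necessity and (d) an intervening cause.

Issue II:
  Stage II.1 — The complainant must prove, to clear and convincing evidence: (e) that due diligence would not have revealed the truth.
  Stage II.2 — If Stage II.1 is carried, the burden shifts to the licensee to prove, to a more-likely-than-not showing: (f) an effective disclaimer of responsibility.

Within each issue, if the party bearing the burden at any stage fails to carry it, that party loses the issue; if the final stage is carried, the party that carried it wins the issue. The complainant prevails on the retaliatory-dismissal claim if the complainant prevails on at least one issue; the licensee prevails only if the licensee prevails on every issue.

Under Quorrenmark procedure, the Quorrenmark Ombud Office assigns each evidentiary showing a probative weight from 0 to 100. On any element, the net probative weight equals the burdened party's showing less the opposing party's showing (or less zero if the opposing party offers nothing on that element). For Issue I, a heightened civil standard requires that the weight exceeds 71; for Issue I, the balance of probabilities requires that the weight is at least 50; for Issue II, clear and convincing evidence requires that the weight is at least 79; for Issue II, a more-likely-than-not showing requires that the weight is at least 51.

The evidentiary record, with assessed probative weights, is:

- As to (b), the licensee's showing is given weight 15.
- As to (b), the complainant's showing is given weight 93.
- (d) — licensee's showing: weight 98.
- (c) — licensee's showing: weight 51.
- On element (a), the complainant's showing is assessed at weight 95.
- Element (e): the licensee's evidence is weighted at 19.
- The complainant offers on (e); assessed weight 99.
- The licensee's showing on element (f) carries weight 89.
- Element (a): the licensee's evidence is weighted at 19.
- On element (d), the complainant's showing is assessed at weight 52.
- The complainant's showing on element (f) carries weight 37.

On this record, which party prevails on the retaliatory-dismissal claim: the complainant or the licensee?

complainant

— Issue I —
At Stage I.1 the complainant must meet a heightened civil standard (weight exceeds 71): on (a) the weight is 95 less the opposing 19 gives net 76, > 71, so (a) meets the standard; on (b) the weight is 93 less the opposing 15 gives net 78, which does exceed 71, so (b) meets the standard.
  All elements met. The burden passes to the licensee.
At Stage I.2 the licensee must meet the balance of probabilities (weight is at least 50): on (c) the weight is 51, ≥ 50, so (c) meets the standard; on (d) the weight is 98 less the opposing 52 gives net 46, which does not reach 50, so (d) does not meet the standard.
  The licensee does not carry Stage I.2.
The analysis ends at Stage I.2; the complainant prevails on this issue.
— Issue II —
At Stage II.1 the complainant must meet clear and convincing evidence (weight is at least 79): on (e) the weight is 99 less the opposing 19 gives net 80, ≥ 79, so (e) meets the standard.
  Stage II.1 carried; the burden shifts to the licensee.
At Stage II.2 the licensee must meet a more-likely-than-not showing (weight is at least 51): on (f) the weight is 89 less the opposing 37 gives net 52, which does reach 51, so (f) meets the standard.
  Stage II.2 carried; the final stage is satisfied.
Every stage carried; the licensee prevails on this issue.
Per-issue: Issue I → complainant; Issue II → licensee. The complainant must prevail on at least one issue; overall, the complainant prevails.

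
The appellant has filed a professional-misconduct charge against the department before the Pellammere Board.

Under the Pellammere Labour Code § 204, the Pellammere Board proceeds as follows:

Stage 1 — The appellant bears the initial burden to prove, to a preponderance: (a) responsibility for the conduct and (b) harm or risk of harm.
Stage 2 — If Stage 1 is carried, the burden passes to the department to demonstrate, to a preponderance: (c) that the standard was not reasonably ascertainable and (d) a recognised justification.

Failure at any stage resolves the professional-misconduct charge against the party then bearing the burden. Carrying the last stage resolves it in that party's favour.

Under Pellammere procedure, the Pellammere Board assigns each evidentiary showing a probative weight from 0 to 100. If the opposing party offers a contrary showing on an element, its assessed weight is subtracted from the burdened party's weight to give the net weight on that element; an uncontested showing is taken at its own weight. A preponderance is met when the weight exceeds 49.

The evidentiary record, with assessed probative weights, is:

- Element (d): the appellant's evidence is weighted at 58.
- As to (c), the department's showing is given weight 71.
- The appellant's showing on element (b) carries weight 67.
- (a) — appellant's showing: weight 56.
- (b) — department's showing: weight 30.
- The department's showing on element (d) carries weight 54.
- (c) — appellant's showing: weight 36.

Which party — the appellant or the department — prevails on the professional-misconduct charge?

department

Stage 1 — burden on appellant; standard: a preponderance (weight exceeds 49).
    (a): 56 > 49 [met]
    (b): 67 − 30 = 37 ≤ 49 [not met]
  The appellant does not carry Stage 1.
So the department prevails.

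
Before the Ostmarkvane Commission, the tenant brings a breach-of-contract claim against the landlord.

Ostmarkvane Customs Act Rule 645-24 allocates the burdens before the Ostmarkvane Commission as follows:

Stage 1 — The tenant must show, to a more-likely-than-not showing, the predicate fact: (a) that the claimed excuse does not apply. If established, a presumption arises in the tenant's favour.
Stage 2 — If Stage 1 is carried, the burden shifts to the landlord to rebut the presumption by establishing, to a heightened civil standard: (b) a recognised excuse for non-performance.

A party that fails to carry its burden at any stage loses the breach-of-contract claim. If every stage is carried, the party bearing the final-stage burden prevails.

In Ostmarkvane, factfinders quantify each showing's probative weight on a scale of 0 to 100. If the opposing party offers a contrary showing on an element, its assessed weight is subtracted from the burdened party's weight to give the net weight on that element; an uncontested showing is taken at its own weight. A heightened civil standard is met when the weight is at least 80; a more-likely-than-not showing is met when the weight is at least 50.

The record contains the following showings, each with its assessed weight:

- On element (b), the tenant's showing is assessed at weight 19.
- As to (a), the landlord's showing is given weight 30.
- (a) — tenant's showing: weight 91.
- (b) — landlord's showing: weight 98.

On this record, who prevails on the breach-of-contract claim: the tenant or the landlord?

tenant

Stage 1 — burden on tenant; standard: a more-likely-than-not showing (weight is at least 50).
    (a): 91 − 30 = 61 ≥ 50 [met]
  The tenant carries Stage 1; the landlord now bears the burden.
Stage 2 — burden on landlord; standard: a heightened civil standard (weight is at least 80).
    (b): 98 − 19 = 79 < 80 [not met]
  The landlord does not carry Stage 2.
So the tenant prevails.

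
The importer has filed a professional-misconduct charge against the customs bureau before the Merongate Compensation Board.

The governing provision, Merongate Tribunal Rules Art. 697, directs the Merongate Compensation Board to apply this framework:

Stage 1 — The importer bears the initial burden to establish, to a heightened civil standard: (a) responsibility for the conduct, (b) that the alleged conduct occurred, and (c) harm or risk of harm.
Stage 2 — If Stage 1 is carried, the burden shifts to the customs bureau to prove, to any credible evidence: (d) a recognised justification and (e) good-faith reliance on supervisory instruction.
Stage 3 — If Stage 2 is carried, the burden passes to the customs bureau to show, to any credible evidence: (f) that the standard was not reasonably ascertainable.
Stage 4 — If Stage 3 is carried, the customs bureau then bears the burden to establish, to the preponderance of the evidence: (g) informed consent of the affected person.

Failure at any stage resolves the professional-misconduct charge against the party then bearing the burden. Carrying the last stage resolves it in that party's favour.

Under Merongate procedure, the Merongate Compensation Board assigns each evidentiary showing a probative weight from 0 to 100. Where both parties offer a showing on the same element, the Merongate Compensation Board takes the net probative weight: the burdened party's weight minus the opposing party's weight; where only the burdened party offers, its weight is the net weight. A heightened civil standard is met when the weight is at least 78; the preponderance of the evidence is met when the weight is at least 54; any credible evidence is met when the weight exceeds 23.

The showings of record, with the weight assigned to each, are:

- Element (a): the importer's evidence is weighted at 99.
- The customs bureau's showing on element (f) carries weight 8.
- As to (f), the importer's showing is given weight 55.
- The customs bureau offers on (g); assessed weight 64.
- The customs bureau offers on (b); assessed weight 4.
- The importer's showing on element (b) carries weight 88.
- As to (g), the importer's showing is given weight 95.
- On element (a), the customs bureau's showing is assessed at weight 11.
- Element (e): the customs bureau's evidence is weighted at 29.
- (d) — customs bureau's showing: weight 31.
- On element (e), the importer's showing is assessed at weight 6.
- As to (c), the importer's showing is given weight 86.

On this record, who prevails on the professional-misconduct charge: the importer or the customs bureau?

importer

At Stage 1 the importer must meet a heightened civil standard (weight is at least 78): on (a) the weight is 99 less the opposing 11 gives net 88, which does reach 78, so (a) meets the standard; on (b) the weight is 88 less the opposing 4 gives net 84, which does reach 78, so (b) meets the standard; on (c) the weight is 86, ≥ 78, so (c) meets the standard.
  The importer carries Stage 1; the customs bureau now bears the burden.
At Stage 2 the customs bureau must meet any credible evidence (weight exceeds 23): on (d) the weight is 31, > 23, so (d) meets the standard; on (e) the weight is 29 less the opposing 6 gives net 23, which does not exceed 23, so (e) does not meet the standard.
  Not every element is met, so the customs bureau fails to carry Stage 2.
The analysis ends at Stage 2; the importer prevails.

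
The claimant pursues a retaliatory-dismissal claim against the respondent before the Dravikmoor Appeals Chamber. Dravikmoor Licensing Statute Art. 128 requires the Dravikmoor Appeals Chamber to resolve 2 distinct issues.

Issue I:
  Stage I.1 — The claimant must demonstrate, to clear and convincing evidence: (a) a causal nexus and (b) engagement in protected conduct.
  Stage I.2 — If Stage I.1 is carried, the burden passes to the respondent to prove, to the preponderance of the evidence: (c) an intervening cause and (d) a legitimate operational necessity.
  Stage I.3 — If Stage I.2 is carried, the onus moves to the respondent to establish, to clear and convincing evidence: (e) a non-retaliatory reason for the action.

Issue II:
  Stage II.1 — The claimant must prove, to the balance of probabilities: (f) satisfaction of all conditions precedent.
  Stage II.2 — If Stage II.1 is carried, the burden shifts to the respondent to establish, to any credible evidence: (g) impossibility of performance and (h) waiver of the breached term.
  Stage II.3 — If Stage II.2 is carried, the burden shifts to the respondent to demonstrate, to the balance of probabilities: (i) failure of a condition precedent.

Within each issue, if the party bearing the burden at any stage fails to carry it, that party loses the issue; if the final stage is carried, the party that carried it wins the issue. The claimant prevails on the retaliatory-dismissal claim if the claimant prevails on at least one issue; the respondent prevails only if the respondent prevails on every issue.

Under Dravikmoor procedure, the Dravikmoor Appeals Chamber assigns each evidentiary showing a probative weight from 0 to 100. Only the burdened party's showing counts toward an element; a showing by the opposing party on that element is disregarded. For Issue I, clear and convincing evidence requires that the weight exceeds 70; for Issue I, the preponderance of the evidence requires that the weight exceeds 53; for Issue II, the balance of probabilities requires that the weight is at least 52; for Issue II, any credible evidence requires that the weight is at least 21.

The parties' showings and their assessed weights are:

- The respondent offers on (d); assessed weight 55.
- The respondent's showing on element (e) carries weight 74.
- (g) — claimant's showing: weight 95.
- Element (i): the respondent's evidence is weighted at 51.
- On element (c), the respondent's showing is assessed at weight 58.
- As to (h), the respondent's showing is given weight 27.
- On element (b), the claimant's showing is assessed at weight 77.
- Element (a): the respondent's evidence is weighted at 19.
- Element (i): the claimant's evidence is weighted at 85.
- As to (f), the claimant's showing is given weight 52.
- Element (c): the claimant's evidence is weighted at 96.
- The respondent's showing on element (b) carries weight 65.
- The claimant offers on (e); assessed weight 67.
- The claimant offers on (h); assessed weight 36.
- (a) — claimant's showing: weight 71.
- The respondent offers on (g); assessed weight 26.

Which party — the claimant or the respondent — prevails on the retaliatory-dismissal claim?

— Issue I —
Stage I.1 — burden on claimant; standard: clear and convincing evidence (weight exceeds 70).
    (a): 71 (respondent's 19 disregarded) > 70 [met]
    (b): 77 (respondent's 65 disregarded) > 70 [met]
  The claimant carries Stage I.1; the respondent now bears the burden.
Stage I.2 — burden on respondent; standard: the preponderance of the evidence (weight exceeds 53).
    (c): 58 (claimant's 96 disregarded) > 53 [met]
    (d): 55 > 53 [met]
  Stage I.2 carried; the burden remains with the respondent.
Stage I.3 — burden on respondent; standard: clear and convincing evidence (weight exceeds 70).
    (e): 74 (claimant's 67 disregarded) > 70 [met]
  All elements met at the final stage.
With every stage satisfied, the respondent prevails on this issue.
— Issue II —
At Stage II.1 the claimant must meet the balance of probabilities (weight is at least 52): on (f) the weight is 52, ≥ 52, so (f) meets the standard.
  All elements met. The burden passes to the respondent.
At Stage II.2 the respondent must meet any credible evidence (weight is at least 21): on (g) the weight is 26 (the claimant's 95 is given no effect), which does reach 21, so (g) meets the standard; on (h) the weight is 27 (the claimant's 36 is given no effect), which does reach 21, so (h) meets the standard.
  All elements met. The respondent retains the burden for Stage II.3.
At Stage II.3 the respondent must meet the balance of probabilities (weight is at least 52): on (i) the weight is 51 (the claimant's 85 is given no effect), < 52, so (i) does not meet the standard.
  The respondent does not carry Stage II.3.
The analysis ends at Stage II.3; the claimant prevails on this issue.
Per-issue: Issue I → respondent; Issue II → claimant. The claimant must prevail on at least one issue; overall, the claimant prevails.

claimant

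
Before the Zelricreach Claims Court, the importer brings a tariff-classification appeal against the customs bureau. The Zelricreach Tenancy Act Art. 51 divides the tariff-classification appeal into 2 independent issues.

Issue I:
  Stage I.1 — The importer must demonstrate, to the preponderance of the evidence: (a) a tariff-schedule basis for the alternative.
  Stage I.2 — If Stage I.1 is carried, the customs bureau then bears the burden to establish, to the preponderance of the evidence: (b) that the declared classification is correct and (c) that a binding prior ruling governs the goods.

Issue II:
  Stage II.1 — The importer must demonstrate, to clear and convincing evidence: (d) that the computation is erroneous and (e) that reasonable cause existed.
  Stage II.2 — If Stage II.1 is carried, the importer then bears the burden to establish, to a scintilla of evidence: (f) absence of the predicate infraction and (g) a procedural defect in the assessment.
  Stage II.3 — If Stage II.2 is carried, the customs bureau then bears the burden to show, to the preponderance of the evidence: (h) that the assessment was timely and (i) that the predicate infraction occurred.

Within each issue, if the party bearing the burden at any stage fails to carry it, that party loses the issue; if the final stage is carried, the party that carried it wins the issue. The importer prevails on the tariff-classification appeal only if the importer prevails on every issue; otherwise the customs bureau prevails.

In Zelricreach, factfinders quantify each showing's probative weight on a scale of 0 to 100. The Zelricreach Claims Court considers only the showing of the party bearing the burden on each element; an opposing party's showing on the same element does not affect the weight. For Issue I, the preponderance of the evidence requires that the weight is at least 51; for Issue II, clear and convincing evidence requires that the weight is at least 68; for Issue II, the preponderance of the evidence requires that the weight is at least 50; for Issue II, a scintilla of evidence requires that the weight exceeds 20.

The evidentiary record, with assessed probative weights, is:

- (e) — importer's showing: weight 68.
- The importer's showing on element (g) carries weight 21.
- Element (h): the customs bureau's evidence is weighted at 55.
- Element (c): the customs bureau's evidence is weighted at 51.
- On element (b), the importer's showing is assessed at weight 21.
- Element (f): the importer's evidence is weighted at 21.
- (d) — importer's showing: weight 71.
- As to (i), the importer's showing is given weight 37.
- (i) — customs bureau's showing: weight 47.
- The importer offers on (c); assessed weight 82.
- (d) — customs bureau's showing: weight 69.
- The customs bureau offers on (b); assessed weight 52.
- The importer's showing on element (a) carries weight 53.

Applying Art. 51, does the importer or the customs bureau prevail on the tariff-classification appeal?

— Issue I —
At Stage I.1 the importer must meet the preponderance of the evidence (weight is at least 51): on (a) the weight is 53, which does reach 51, so (a) meets the standard.
  All elements met. The burden passes to the customs bureau.
At Stage I.2 the customs bureau must meet the preponderance of the evidence (weight is at least 51): on (b) the weight is 52 (the importer's 21 is given no effect), which does reach 51, so (b) meets the standard; on (c) the weight is 51 (the importer's 82 is given no effect), which does reach 51, so (c) meets the standard.
  Stage I.2 carried; the final stage is satisfied.
All stages carried — the customs bureau prevails on this issue.
— Issue II —
Stage II.1 — burden on importer; standard: clear and convincing evidence (weight is at least 68).
    (d): 71 (customs bureau's 69 disregarded) ≥ 68 [met]
    (e): 68 ≥ 68 [met]
  All elements met. The importer retains the burden for Stage II.2.
Stage II.2 — burden on importer; standard: a scintilla of evidence (weight exceeds 20).
    (f): 21 > 20 [met]
    (g): 21 > 20 [met]
  All elements met. The burden passes to the customs bureau.
Stage II.3 — burden on customs bureau; standard: the preponderance of the evidence (weight is at least 50).
    (h): 55 ≥ 50 [met]
    (i): 47 (importer's 37 disregarded) < 50 [not met]
  The customs bureau does not carry Stage II.3.
So the importer prevails on this issue.
Per-issue: Issue I → customs bureau; Issue II → importer. The importer must prevail on every issue; overall, the customs bureau prevails.

customs bureau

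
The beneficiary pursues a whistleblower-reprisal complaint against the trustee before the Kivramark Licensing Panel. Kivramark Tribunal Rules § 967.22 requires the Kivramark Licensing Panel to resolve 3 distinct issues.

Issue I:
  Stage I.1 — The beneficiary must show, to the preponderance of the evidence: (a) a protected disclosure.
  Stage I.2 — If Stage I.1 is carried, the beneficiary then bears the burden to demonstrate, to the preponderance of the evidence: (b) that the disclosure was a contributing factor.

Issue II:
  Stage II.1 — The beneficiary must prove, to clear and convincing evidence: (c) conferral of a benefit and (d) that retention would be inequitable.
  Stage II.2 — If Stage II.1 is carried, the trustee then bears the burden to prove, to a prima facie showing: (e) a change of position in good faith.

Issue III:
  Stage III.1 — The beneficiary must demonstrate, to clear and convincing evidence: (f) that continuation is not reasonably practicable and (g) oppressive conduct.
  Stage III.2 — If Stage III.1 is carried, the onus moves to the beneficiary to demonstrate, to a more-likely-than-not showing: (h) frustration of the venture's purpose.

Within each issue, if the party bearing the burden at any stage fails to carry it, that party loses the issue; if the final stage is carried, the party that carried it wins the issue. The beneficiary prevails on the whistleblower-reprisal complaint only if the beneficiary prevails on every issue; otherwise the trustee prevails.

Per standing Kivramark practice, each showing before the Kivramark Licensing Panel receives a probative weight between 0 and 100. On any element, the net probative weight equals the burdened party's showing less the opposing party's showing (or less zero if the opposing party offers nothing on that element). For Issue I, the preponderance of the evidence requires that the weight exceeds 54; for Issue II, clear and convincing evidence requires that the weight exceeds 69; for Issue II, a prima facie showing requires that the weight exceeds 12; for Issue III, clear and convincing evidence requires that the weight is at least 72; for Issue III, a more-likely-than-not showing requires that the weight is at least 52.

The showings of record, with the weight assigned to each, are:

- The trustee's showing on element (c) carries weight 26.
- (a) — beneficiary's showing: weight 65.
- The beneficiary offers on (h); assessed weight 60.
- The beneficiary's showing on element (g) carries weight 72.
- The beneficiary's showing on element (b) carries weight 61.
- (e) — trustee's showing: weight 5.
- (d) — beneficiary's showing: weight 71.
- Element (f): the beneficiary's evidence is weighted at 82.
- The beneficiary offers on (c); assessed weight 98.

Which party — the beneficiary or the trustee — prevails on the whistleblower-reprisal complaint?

beneficiary

— Issue I —
At Stage I.1 the beneficiary must meet the preponderance of the evidence (weight exceeds 54): on (a) the weight is 65, which does exceed 54, so (a) meets the standard.
  All elements met. The beneficiary retains the burden for Stage I.2.
At Stage I.2 the beneficiary must meet the preponderance of the evidence (weight exceeds 54): on (b) the weight is 61, > 54, so (b) meets the standard.
  All elements met at the final stage.
Every stage carried; the beneficiary prevails on this issue.
— Issue II —
Stage II.1 (beneficiary, clear and convincing evidence, weight exceeds 69): (c) net 98−26=72 > 69 — meets; (d) 71 > 69 — meets.
  The beneficiary carries Stage II.1; the trustee now bears the burden.
Stage II.2 (trustee, a prima facie showing, weight exceeds 12): (e) 5 ≤ 12 — fails.
  Not every element is met, so the trustee fails to carry Stage II.2.
So the beneficiary prevails on this issue.
— Issue III —
Stage III.1 — burden on beneficiary; standard: clear and convincing evidence (weight is at least 72).
    (f): 82 ≥ 72 [met]
    (g): 72 ≥ 72 [met]
  Stage III.1 carried; the burden remains with the beneficiary.
Stage III.2 — burden on beneficiary; standard: a more-likely-than-not showing (weight is at least 52).
    (h): 60 ≥ 52 [met]
  Stage III.2 carried; the final stage is satisfied.
With every stage satisfied, the beneficiary prevails on this issue.
Per-issue: Issue I → beneficiary; Issue II → beneficiary; Issue III → beneficiary. The beneficiary must prevail on every issue; overall, the beneficiary prevails.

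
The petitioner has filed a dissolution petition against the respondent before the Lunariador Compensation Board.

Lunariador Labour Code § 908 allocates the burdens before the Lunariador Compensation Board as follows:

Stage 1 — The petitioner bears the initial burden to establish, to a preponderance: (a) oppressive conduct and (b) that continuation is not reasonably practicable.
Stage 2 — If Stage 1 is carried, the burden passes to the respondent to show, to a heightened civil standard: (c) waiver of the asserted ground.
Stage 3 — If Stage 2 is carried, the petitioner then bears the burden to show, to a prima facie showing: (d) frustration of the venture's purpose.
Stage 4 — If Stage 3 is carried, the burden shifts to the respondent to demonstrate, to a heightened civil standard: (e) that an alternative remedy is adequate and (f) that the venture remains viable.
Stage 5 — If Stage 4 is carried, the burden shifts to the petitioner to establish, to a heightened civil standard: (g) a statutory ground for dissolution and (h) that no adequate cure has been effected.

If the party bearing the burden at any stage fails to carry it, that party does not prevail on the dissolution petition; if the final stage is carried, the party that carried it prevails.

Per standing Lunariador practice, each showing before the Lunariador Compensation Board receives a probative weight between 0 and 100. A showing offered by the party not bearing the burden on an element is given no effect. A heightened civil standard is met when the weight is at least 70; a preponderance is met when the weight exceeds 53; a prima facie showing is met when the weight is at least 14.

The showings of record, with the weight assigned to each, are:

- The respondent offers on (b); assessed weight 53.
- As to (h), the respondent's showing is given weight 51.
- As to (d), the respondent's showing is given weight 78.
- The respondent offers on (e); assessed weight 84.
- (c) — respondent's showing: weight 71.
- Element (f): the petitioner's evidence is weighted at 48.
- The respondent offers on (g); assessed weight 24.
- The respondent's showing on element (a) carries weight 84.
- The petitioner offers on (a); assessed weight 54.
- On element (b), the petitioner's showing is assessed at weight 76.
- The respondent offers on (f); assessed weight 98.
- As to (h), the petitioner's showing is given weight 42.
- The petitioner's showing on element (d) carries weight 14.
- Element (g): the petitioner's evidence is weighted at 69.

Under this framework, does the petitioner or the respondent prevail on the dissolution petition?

Stage 1 — burden on petitioner; standard: a preponderance (weight exceeds 53).
    (a): 54 (respondent's 84 disregarded) > 53 [met]
    (b): 76 (respondent's 53 disregarded) > 53 [met]
  Stage 1 is satisfied; the onus moves to the respondent.
Stage 2 — burden on respondent; standard: a heightened civil standard (weight is at least 70).
    (c): 71 ≥ 70 [met]
  Stage 2 carried; the burden shifts to the petitioner.
Stage 3 — burden on petitioner; standard: a prima facie showing (weight is at least 14).
    (d): 14 (respondent's 78 disregarded) ≥ 14 [met]
  All elements met. The burden passes to the respondent.
Stage 4 — burden on respondent; standard: a heightened civil standard (weight is at least 70).
    (e): 84 ≥ 70 [met]
    (f): 98 (petitioner's 48 disregarded) ≥ 70 [met]
  All elements met. The burden passes to the petitioner.
Stage 5 — burden on petitioner; standard: a heightened civil standard (weight is at least 70).
    (g): 69 (respondent's 24 disregarded) < 70 [not met]
    (h): 42 (respondent's 51 disregarded) < 70 [not met]
  Stage 5 not carried; the petitioner fails its burden.
So the respondent prevails.

respondent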